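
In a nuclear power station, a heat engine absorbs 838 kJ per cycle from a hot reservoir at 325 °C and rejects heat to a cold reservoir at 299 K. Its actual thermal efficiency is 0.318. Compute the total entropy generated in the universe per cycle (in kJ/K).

ΔS_univ ≈ 0.5104 kJ/K

T_H = 325 °C → 325 + 273.15 = 598.15 K.
W = η·Q_H = 0.318 × 838 = 266.5 kJ, so Q_C = Q_H − W = 571.5 kJ.
The hot reservoir loses entropy Q_H/T_H = 838/598.15 = 1.401 kJ/K; the cold reservoir gains Q_C/T_C = 571.5/299.00 = 1.911 kJ/K.
ΔS_univ = −Q_H/T_H + Q_C/T_C = 0.5104 kJ/K (> 0, since η = 0.318 < η_Carnot = 0.500).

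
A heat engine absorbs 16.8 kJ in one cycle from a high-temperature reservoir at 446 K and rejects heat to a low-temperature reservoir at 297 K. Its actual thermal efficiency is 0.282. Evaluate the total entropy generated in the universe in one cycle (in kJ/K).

ΔS_univ ≈ 0.002946 kJ/K

W = η·Q_H = 0.282 × 16.8 = 4.738 kJ, so Q_C = Q_H − W = 12.06 kJ.
Entropy balance on the reservoirs: −Q_H/T_H = -0.03767 kJ/K, +Q_C/T_C = 0.04061 kJ/K.
ΔS_univ = −Q_H/T_H + Q_C/T_C = 0.002946 kJ/K (> 0, since η = 0.282 < η_Carnot = 0.334).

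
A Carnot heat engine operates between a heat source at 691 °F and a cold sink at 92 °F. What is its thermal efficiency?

η ≈ 0.5206

T_H = 691 °F → (691 − 32) × 5/9 = 366.11 °C = 639.26 K.
T_C = 92 °F → (92 − 32) × 5/9 = 33.33 °C = 306.48 K.
Since the cycle is reversible, η = 1 − T_C/T_H = 1 − 306.48/639.26 = 0.5206.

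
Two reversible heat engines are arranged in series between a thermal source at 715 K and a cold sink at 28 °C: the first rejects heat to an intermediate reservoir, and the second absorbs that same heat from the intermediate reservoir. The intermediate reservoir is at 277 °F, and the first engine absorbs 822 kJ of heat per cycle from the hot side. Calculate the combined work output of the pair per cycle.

W_total ≈ 476 kJ

T_C = 28 °C → 28 + 273.15 = 301.15 K.
Two reversible stages in series are equivalent to a single Carnot engine between T_H and T_C, so η_total = 1 − T_C/T_H = 1 − 301.15/715.00 = 0.5788.
W_total = η_total · Q_H = 0.5788 × 822 = 476 kJ.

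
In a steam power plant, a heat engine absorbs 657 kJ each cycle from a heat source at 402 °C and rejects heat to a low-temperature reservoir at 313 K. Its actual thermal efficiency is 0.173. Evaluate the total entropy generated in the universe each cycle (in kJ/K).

T_H = 402 °C → 402 + 273.15 = 675.15 K.
W = η·Q_H = 0.173 × 657 = 113.7 kJ, so Q_C = Q_H − W = 543.3 kJ.
The hot reservoir loses entropy Q_H/T_H = 657/675.15 = 0.9731 kJ/K; the cold reservoir gains Q_C/T_C = 543.3/313.00 = 1.736 kJ/K.
ΔS_univ = −Q_H/T_H + Q_C/T_C = 0.763 kJ/K (> 0, since η = 0.173 < η_Carnot = 0.536).

ΔS_univ ≈ 0.763 kJ/K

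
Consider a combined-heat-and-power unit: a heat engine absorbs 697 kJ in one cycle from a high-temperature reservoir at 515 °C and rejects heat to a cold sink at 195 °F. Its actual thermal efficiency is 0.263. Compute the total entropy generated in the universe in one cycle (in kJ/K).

ΔS_univ ≈ 0.528 kJ/K

T_H = 515 °C → 515 + 273.15 = 788.15 K.
T_C = 195 °F → (195 − 32) × 5/9 = 90.56 °C = 363.71 K.
W = η·Q_H = 0.263 × 697 = 183.3 kJ, so Q_C = Q_H − W = 513.7 kJ.
Entropy balance on the reservoirs: −Q_H/T_H = -0.8843 kJ/K, +Q_C/T_C = 1.412 kJ/K.
ΔS_univ = −Q_H/T_H + Q_C/T_C = 0.528 kJ/K (> 0, since η = 0.263 < η_Carnot = 0.539).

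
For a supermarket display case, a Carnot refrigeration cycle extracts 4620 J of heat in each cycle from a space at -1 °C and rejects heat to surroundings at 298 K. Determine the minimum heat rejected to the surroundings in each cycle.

T_C = -1 °C → -1 + 273.15 = 272.15 K.
For a reversible cycle Q_H/Q_C = T_H/T_C, so Q_H = Q_C·T_H/T_C = 4620 × 298.00/272.15 = 5060 J.

Q_H ≈ 5060 J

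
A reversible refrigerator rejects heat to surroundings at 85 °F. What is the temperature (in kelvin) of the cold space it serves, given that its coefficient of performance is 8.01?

T_H = 85 °F → (85 − 32) × 5/9 = 29.44 °C = 302.59 K.
COP_R = T_C/(T_H − T_C) ⇒ T_C = T_H·COP_R/(1 + COP_R) = 302.59 × 8.01/(1 + 8.01) = 269 K.

T_C ≈ 269 K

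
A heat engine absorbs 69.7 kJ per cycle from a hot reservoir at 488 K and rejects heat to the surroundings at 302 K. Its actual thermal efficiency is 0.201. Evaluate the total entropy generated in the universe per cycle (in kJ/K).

W = η·Q_H = 0.201 × 69.7 = 14.01 kJ, so Q_C = Q_H − W = 55.69 kJ.
Entropy balance on the reservoirs: −Q_H/T_H = -0.1428 kJ/K, +Q_C/T_C = 0.1844 kJ/K.
ΔS_univ = −Q_H/T_H + Q_C/T_C = 0.0416 kJ/K (> 0, since η = 0.201 < η_Carnot = 0.381).

ΔS_univ ≈ 0.0416 kJ/K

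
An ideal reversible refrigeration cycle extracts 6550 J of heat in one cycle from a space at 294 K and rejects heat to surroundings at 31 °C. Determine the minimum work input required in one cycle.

W_in ≈ 226.1 J

T_H = 31 °C → 31 + 273.15 = 304.15 K.
Carnot COP: COP_R = T_C/(T_H − T_C) = 294.00/10.15 = 28.9655.
W = Q_C/COP_R = 6550/28.9655 = 226.1 J.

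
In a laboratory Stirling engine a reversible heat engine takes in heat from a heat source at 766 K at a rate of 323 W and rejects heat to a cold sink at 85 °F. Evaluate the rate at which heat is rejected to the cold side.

Q̇_C ≈ 128 W

T_C = 85 °F → (85 − 32) × 5/9 = 29.44 °C = 302.59 K.
For a reversible engine, η = 1 − T_C/T_H = 1 − 302.59/766.00 = 0.6050.
For a reversible cycle Q_C/Q_H = T_C/T_H, so Q_C = 323 × 302.59/766.00 = 128 W.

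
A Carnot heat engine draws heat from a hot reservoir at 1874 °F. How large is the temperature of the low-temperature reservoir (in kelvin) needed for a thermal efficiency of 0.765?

T_C ≈ 304.7 K

T_H = 1874 °F → (1874 − 32) × 5/9 = 1023.33 °C = 1296.48 K.
From η = 1 − T_C/T_H, T_C = T_H·(1 − η) = 1296.48 × (1 − 0.765) = 304.7 K.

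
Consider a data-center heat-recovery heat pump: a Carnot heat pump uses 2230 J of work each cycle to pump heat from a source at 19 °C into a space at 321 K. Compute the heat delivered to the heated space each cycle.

T_C = 19 °C → 19 + 273.15 = 292.15 K.
The Carnot heat-pump COP is COP_HP = T_H/(T_H − T_C) = 321.00/28.85 = 11.1265.
Q_H = COP_HP · W = 11.1265 × 2230 = 24800 J.

Q_H ≈ 24800 J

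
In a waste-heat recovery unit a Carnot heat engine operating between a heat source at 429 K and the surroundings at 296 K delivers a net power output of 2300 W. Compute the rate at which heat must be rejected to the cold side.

Since the cycle is reversible, η = 1 − T_C/T_H = 1 − 296.00/429.00 = 0.3100.
Since Q_C/Q_H = T_C/T_H and Q_H = W/η, Q_C = W·T_C/(T_H − T_C) = 2300 × 296.00/133.00 = 5119 W.

Q̇_C ≈ 5119 W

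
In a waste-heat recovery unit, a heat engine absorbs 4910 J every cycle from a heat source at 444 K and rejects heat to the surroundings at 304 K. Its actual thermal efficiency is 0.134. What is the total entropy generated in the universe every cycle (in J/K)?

ΔS_univ ≈ 2.93 J/K

W = η·Q_H = 0.134 × 4910 = 657.9 J, so Q_C = Q_H − W = 4252 J.
Entropy balance on the reservoirs: −Q_H/T_H = -11.06 J/K, +Q_C/T_C = 13.99 J/K.
ΔS_univ = −Q_H/T_H + Q_C/T_C = 2.93 J/K (> 0, since η = 0.134 < η_Carnot = 0.315).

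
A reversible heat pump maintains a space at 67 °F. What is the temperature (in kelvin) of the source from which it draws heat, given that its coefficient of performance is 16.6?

T_C ≈ 275.0 K

T_H = 67 °F → (67 − 32) × 5/9 = 19.44 °C = 292.59 K.
COP_HP = T_H/(T_H − T_C) ⇒ T_C = T_H·(COP_HP − 1)/COP_HP = 292.59 × (16.6 − 1)/16.6 = 275.0 K.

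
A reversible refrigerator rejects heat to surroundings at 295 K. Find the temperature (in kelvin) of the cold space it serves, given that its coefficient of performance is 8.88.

COP_R = T_C/(T_H − T_C) ⇒ T_C = T_H·COP_R/(1 + COP_R) = 295.00 × 8.88/(1 + 8.88) = 265.1 K.

T_C ≈ 265.1 K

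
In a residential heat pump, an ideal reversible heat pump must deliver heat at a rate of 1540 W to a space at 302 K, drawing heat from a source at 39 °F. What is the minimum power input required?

Ẇ_in ≈ 127.3 W

T_C = 39 °F → (39 − 32) × 5/9 = 3.89 °C = 277.04 K.
Reversible heating COP: COP_HP = T_H/(T_H − T_C) = 302.00/24.96 = 12.0988.
W = Q_H/COP_HP = 1540/12.0988 = 127.3 W.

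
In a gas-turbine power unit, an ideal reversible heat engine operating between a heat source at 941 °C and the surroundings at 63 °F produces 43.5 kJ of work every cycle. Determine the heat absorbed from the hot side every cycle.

T_H = 941 °C → 941 + 273.15 = 1214.15 K.
T_C = 63 °F → (63 − 32) × 5/9 = 17.22 °C = 290.37 K.
The Carnot efficiency is η = 1 − T_C/T_H = 1 − 290.37/1214.15 = 0.7608.
Q_H = W/η = 43.5/0.7608 = 57.2 kJ.

Q_H ≈ 57.2 kJ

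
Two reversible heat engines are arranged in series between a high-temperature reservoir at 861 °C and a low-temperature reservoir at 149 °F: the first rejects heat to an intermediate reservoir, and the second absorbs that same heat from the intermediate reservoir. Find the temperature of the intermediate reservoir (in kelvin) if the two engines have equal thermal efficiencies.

T_H = 861 °C → 861 + 273.15 = 1134.15 K.
T_C = 149 °F → (149 − 32) × 5/9 = 65.00 °C = 338.15 K.
Equal efficiencies require 1 − T_m/T_H = 1 − T_C/T_m, i.e. T_m/T_H = T_C/T_m, so T_m = √(T_H·T_C) = √(1134.15 × 338.15) = 619 K.

T_m ≈ 619 K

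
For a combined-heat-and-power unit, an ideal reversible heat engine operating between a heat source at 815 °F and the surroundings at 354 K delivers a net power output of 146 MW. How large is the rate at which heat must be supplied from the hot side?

Q̇_H ≈ 291.9 MW

T_H = 815 °F → (815 − 32) × 5/9 = 435.00 °C = 708.15 K.
Since the cycle is reversible, η = 1 − T_C/T_H = 1 − 354.00/708.15 = 0.5001.
Q_H = W/η = 146/0.5001 = 291.9 MW.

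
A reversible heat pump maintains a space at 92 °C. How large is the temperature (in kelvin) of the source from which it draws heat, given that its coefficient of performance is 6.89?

T_H = 92 °C → 92 + 273.15 = 365.15 K.
COP_HP = T_H/(T_H − T_C) ⇒ T_C = T_H·(COP_HP − 1)/COP_HP = 365.15 × (6.89 − 1)/6.89 = 312.2 K.

T_C ≈ 312.2 K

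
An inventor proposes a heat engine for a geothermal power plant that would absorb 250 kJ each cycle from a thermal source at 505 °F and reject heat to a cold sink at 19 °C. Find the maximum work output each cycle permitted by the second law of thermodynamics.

T_H = 505 °F → (505 − 32) × 5/9 = 262.78 °C = 535.93 K.
T_C = 19 °C → 19 + 273.15 = 292.15 K.
No engine can exceed the Carnot limit: η_max = 1 − T_C/T_H = 1 − 292.15/535.93 = 0.4549.
W_max = η_max · Q_H = 0.4549 × 250 = 114 kJ.

W_max ≈ 114 kJ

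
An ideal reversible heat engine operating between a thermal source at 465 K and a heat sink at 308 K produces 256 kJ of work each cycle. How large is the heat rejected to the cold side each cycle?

Carnot efficiency: η = 1 − T_C/T_H = 1 − 308.00/465.00 = 0.3376.
Since Q_C/Q_H = T_C/T_H and Q_H = W/η, Q_C = W·T_C/(T_H − T_C) = 256 × 308.00/157.00 = 502 kJ.

Q_C ≈ 502 kJ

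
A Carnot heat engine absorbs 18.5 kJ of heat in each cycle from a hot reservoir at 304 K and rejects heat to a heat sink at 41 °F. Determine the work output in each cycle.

T_C = 41 °F → (41 − 32) × 5/9 = 5.00 °C = 278.15 K.
The Carnot efficiency is η = 1 − T_C/T_H = 1 − 278.15/304.00 = 0.0850.
W = η·Q_H = 0.0850 × 18.5 = 1.57 kJ.

W ≈ 1.57 kJ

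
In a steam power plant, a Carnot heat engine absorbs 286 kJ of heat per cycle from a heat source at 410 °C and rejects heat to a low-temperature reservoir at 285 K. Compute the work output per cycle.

T_H = 410 °C → 410 + 273.15 = 683.15 K.
Since the cycle is reversible, η = 1 − T_C/T_H = 1 − 285.00/683.15 = 0.5828.
W = η·Q_H = 0.5828 × 286 = 167 kJ.

W ≈ 167 kJ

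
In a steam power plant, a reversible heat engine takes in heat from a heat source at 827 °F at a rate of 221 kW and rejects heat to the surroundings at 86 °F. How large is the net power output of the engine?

Ẇ ≈ 127 kW

T_H = 827 °F → (827 − 32) × 5/9 = 441.67 °C = 714.82 K.
T_C = 86 °F → (86 − 32) × 5/9 = 30.00 °C = 303.15 K.
η_rev = 1 − T_C/T_H = 1 − 303.15/714.82 = 0.5759.
W = η·Q_H = 0.5759 × 221 = 127 kW.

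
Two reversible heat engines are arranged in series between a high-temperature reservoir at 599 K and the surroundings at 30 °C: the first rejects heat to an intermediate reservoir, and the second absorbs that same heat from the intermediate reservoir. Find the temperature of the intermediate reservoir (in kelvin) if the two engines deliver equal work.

T_m ≈ 451.1 K

T_C = 30 °C → 30 + 273.15 = 303.15 K.
For reversible stages Q_m = Q_H·(T_m/T_H). Setting W₁ = Q_H(1 − T_m/T_H) equal to W₂ = Q_m(1 − T_C/T_m) = Q_H·(T_m − T_C)/T_H gives T_H − T_m = T_m − T_C, so T_m = (T_H + T_C)/2 = (599.00 + 303.15)/2 = 451.1 K.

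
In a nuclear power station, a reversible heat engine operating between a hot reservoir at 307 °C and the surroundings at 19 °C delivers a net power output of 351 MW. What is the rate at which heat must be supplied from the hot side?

T_H = 307 °C → 307 + 273.15 = 580.15 K.
T_C = 19 °C → 19 + 273.15 = 292.15 K.
The Carnot efficiency is η = 1 − T_C/T_H = 1 − 292.15/580.15 = 0.4964.
Q_H = W/η = 351/0.4964 = 707.1 MW.

Q̇_H ≈ 707.1 MW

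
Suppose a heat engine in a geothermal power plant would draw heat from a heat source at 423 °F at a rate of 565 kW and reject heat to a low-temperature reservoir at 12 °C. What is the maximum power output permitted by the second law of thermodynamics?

Ẇ_max ≈ 236 kW

T_H = 423 °F → (423 − 32) × 5/9 = 217.22 °C = 490.37 K.
T_C = 12 °C → 12 + 273.15 = 285.15 K.
No engine can exceed the Carnot limit: η_max = 1 − T_C/T_H = 1 − 285.15/490.37 = 0.4185.
W_max = η_max · Q_H = 0.4185 × 565 = 236 kW.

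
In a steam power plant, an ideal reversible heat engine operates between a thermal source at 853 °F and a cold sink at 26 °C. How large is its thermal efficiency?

T_H = 853 °F → (853 − 32) × 5/9 = 456.11 °C = 729.26 K.
T_C = 26 °C → 26 + 273.15 = 299.15 K.
For a reversible engine, η = 1 − T_C/T_H = 1 − 299.15/729.26 = 0.5898.

η ≈ 0.5898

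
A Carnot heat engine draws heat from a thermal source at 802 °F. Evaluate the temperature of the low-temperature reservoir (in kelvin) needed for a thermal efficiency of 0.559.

T_C ≈ 309 K

T_H = 802 °F → (802 − 32) × 5/9 = 427.78 °C = 700.93 K.
From η = 1 − T_C/T_H, T_C = T_H·(1 − η) = 700.93 × (1 − 0.559) = 309 K.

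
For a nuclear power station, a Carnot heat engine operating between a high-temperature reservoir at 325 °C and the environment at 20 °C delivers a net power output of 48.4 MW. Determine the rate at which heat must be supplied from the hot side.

Q̇_H ≈ 94.9 MW

T_H = 325 °C → 325 + 273.15 = 598.15 K.
T_C = 20 °C → 20 + 273.15 = 293.15 K.
The Carnot efficiency is η = 1 − T_C/T_H = 1 − 293.15/598.15 = 0.5099.
Q_H = W/η = 48.4/0.5099 = 94.9 MW.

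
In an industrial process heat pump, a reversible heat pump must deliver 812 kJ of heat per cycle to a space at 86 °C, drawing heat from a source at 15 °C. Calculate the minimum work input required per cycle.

W_in ≈ 161 kJ

T_H = 86 °C → 86 + 273.15 = 359.15 K.
T_C = 15 °C → 15 + 273.15 = 288.15 K.
The Carnot heat-pump COP is COP_HP = T_H/(T_H − T_C) = 359.15/71.00 = 5.0585.
W = Q_H/COP_HP = 812/5.0585 = 161 kJ.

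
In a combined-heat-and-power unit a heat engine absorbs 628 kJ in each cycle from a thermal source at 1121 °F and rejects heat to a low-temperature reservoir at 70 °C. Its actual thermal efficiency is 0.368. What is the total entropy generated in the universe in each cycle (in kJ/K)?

ΔS_univ ≈ 0.4415 kJ/K

T_H = 1121 °F → (1121 − 32) × 5/9 = 605.00 °C = 878.15 K.
T_C = 70 °C → 70 + 273.15 = 343.15 K.
W = η·Q_H = 0.368 × 628 = 231.1 kJ, so Q_C = Q_H − W = 396.9 kJ.
The hot reservoir loses entropy Q_H/T_H = 628/878.15 = 0.7151 kJ/K; the cold reservoir gains Q_C/T_C = 396.9/343.15 = 1.157 kJ/K.
ΔS_univ = −Q_H/T_H + Q_C/T_C = 0.4415 kJ/K (> 0, since η = 0.368 < η_Carnot = 0.609).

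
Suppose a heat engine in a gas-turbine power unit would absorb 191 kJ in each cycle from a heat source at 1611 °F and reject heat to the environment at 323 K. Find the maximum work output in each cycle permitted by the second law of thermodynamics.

W_max ≈ 137 kJ

T_H = 1611 °F → (1611 − 32) × 5/9 = 877.22 °C = 1150.37 K.
The upper bound on efficiency is η_max = 1 − T_C/T_H = 1 − 323.00/1150.37 = 0.7192.
W_max = η_max · Q_H = 0.7192 × 191 = 137 kJ.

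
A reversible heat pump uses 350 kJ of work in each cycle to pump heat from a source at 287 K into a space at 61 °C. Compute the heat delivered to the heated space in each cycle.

Q_H ≈ 2480 kJ

T_H = 61 °C → 61 + 273.15 = 334.15 K.
For a reversible heat pump, COP_HP = T_H/(T_H − T_C) = 334.15/47.15 = 7.0870.
Q_H = COP_HP · W = 7.0870 × 350 = 2480 kJ.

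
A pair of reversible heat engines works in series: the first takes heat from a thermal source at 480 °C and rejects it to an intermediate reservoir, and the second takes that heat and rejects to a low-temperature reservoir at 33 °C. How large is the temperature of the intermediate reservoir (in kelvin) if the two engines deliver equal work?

T_H = 480 °C → 480 + 273.15 = 753.15 K.
T_C = 33 °C → 33 + 273.15 = 306.15 K.
For reversible stages Q_m = Q_H·(T_m/T_H). Setting W₁ = Q_H(1 − T_m/T_H) equal to W₂ = Q_m(1 − T_C/T_m) = Q_H·(T_m − T_C)/T_H gives T_H − T_m = T_m − T_C, so T_m = (T_H + T_C)/2 = (753.15 + 306.15)/2 = 529.6 K.

T_m ≈ 529.6 K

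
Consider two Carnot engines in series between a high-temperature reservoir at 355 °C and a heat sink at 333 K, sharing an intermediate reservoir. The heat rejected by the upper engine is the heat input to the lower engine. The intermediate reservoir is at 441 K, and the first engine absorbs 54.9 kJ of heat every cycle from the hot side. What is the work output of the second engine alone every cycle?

W₂ ≈ 9.44 kJ

T_H = 355 °C → 355 + 273.15 = 628.15 K.
Heat entering the second stage: Q_m = Q_H·(T_m/T_H) = 54.9 × 441.00/628.15 = 38.5 kJ.
Second-stage efficiency η₂ = 1 − T_C/T_m = 1 − 333.00/441.00 = 0.2449, so W₂ = η₂·Q_m = 9.44 kJ.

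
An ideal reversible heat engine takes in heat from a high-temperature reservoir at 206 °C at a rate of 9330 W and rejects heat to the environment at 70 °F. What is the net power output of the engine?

Ẇ ≈ 3600 W

T_H = 206 °C → 206 + 273.15 = 479.15 K.
T_C = 70 °F → (70 − 32) × 5/9 = 21.11 °C = 294.26 K.
For a reversible engine, η = 1 − T_C/T_H = 1 − 294.26/479.15 = 0.3859.
W = η·Q_H = 0.3859 × 9330 = 3600 W.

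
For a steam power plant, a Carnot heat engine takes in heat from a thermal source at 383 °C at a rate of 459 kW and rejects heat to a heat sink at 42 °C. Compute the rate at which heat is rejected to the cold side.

Q̇_C ≈ 220.5 kW

T_H = 383 °C → 383 + 273.15 = 656.15 K.
T_C = 42 °C → 42 + 273.15 = 315.15 K.
Carnot efficiency: η = 1 − T_C/T_H = 1 − 315.15/656.15 = 0.5197.
For a reversible cycle Q_C/Q_H = T_C/T_H, so Q_C = 459 × 315.15/656.15 = 220.5 kW.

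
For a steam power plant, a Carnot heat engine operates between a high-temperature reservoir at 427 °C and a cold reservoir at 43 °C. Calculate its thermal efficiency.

T_H = 427 °C → 427 + 273.15 = 700.15 K.
T_C = 43 °C → 43 + 273.15 = 316.15 K.
The Carnot efficiency is η = 1 − T_C/T_H = 1 − 316.15/700.15 = 0.548.

η ≈ 0.548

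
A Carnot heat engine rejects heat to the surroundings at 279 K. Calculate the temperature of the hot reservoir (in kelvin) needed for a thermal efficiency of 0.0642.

From η = 1 − T_C/T_H, solving for T_H gives T_H = T_C/(1 − η) = 279.00/(1 − 0.0642) = 298.1 K.

T_H ≈ 298.1 K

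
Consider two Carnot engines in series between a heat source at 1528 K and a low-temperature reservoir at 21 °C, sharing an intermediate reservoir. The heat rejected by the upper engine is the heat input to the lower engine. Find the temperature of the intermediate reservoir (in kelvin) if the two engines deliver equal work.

T_m ≈ 911 K

T_C = 21 °C → 21 + 273.15 = 294.15 K.
For reversible stages Q_m = Q_H·(T_m/T_H). Setting W₁ = Q_H(1 − T_m/T_H) equal to W₂ = Q_m(1 − T_C/T_m) = Q_H·(T_m − T_C)/T_H gives T_H − T_m = T_m − T_C, so T_m = (T_H + T_C)/2 = (1528.00 + 294.15)/2 = 911 K.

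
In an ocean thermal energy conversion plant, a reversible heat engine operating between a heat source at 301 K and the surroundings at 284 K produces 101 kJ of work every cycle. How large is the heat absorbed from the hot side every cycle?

The Carnot efficiency is η = 1 − T_C/T_H = 1 − 284.00/301.00 = 0.0565.
Q_H = W/η = 101/0.0565 = 1790 kJ.

Q_H ≈ 1790 kJ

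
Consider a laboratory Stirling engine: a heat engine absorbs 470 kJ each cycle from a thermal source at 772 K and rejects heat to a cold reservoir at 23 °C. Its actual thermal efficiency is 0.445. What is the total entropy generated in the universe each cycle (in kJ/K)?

T_C = 23 °C → 23 + 273.15 = 296.15 K.
W = η·Q_H = 0.445 × 470 = 209.2 kJ, so Q_C = Q_H − W = 260.9 kJ.
The hot reservoir loses entropy Q_H/T_H = 470/772.00 = 0.6088 kJ/K; the cold reservoir gains Q_C/T_C = 260.9/296.15 = 0.8808 kJ/K.
ΔS_univ = −Q_H/T_H + Q_C/T_C = 0.272 kJ/K (> 0, since η = 0.445 < η_Carnot = 0.616).

ΔS_univ ≈ 0.272 kJ/K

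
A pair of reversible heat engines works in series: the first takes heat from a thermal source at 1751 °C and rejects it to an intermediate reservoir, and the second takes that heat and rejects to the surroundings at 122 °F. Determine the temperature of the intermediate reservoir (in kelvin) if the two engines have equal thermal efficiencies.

T_H = 1751 °C → 1751 + 273.15 = 2024.15 K.
T_C = 122 °F → (122 − 32) × 5/9 = 50.00 °C = 323.15 K.
Equal efficiencies require 1 − T_m/T_H = 1 − T_C/T_m, i.e. T_m/T_H = T_C/T_m, so T_m = √(T_H·T_C) = √(2024.15 × 323.15) = 809 K.

T_m ≈ 809 K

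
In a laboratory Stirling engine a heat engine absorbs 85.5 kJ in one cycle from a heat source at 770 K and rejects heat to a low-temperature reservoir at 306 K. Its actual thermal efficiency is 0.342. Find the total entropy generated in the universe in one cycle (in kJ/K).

ΔS_univ ≈ 0.0728 kJ/K

W = η·Q_H = 0.342 × 85.5 = 29.24 kJ, so Q_C = Q_H − W = 56.26 kJ.
Reservoir entropy changes: ΔS_H = −Q_H/T_H = −85.5/770.00 = -0.1110 kJ/K and ΔS_C = +Q_C/T_C = 56.26/306.00 = 0.1839 kJ/K.
ΔS_univ = −Q_H/T_H + Q_C/T_C = 0.0728 kJ/K (> 0, since η = 0.342 < η_Carnot = 0.603).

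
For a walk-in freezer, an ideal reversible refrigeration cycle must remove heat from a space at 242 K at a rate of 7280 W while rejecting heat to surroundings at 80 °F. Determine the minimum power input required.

Ẇ_in ≈ 1740 W

T_H = 80 °F → (80 − 32) × 5/9 = 26.67 °C = 299.82 K.
The reversible coefficient of performance is COP_R = T_C/(T_H − T_C) = 242.00/57.82 = 4.1856.
W = Q_C/COP_R = 7280/4.1856 = 1740 W.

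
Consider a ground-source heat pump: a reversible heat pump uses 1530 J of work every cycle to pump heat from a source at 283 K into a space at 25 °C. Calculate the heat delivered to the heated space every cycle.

Q_H ≈ 30110 J

T_H = 25 °C → 25 + 273.15 = 298.15 K.
For a reversible heat pump, COP_HP = T_H/(T_H − T_C) = 298.15/15.15 = 19.6799.
Q_H = COP_HP · W = 19.6799 × 1530 = 30110 J.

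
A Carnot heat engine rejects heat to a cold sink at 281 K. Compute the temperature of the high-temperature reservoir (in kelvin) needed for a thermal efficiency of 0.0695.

T_H ≈ 302 K

From η = 1 − T_C/T_H, solving for T_H gives T_H = T_C/(1 − η) = 281.00/(1 − 0.0695) = 302 K.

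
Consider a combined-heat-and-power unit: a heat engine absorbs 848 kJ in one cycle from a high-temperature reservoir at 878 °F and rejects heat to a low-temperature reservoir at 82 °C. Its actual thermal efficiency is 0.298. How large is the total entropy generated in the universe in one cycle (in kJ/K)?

ΔS_univ ≈ 0.535 kJ/K

T_H = 878 °F → (878 − 32) × 5/9 = 470.00 °C = 743.15 K.
T_C = 82 °C → 82 + 273.15 = 355.15 K.
W = η·Q_H = 0.298 × 848 = 252.7 kJ, so Q_C = Q_H − W = 595.3 kJ.
Reservoir entropy changes: ΔS_H = −Q_H/T_H = −848/743.15 = -1.141 kJ/K and ΔS_C = +Q_C/T_C = 595.3/355.15 = 1.676 kJ/K.
ΔS_univ = −Q_H/T_H + Q_C/T_C = 0.535 kJ/K (> 0, since η = 0.298 < η_Carnot = 0.522).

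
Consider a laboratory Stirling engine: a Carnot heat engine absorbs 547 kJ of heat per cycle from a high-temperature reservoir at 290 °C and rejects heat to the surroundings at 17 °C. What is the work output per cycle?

T_H = 290 °C → 290 + 273.15 = 563.15 K.
T_C = 17 °C → 17 + 273.15 = 290.15 K.
Carnot efficiency: η = 1 − T_C/T_H = 1 − 290.15/563.15 = 0.4848.
W = η·Q_H = 0.4848 × 547 = 265.2 kJ.

W ≈ 265.2 kJ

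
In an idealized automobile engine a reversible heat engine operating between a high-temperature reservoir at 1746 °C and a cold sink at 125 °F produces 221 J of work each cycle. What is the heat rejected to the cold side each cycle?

T_H = 1746 °C → 1746 + 273.15 = 2019.15 K.
T_C = 125 °F → (125 − 32) × 5/9 = 51.67 °C = 324.82 K.
The Carnot efficiency is η = 1 − T_C/T_H = 1 − 324.82/2019.15 = 0.8391.
Since Q_C/Q_H = T_C/T_H and Q_H = W/η, Q_C = W·T_C/(T_H − T_C) = 221 × 324.82/1694.33 = 42.37 J.

Q_C ≈ 42.37 J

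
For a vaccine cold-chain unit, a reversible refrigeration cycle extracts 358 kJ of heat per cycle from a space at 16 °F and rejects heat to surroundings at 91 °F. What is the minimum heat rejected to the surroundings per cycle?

T_H = 91 °F → (91 − 32) × 5/9 = 32.78 °C = 305.93 K.
T_C = 16 °F → (16 − 32) × 5/9 = -8.89 °C = 264.26 K.
For a reversible cycle Q_H/Q_C = T_H/T_C, so Q_H = Q_C·T_H/T_C = 358 × 305.93/264.26 = 414 kJ.

Q_H ≈ 414 kJ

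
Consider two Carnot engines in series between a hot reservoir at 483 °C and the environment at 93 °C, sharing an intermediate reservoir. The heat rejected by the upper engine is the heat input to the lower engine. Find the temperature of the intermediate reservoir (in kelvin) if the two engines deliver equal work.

T_H = 483 °C → 483 + 273.15 = 756.15 K.
T_C = 93 °C → 93 + 273.15 = 366.15 K.
For reversible stages Q_m = Q_H·(T_m/T_H). Setting W₁ = Q_H(1 − T_m/T_H) equal to W₂ = Q_m(1 − T_C/T_m) = Q_H·(T_m − T_C)/T_H gives T_H − T_m = T_m − T_C, so T_m = (T_H + T_C)/2 = (756.15 + 366.15)/2 = 561 K.

T_m ≈ 561 K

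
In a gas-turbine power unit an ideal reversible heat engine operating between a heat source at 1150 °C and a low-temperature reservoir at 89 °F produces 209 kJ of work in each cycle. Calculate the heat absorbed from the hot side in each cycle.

Q_H ≈ 266 kJ

T_H = 1150 °C → 1150 + 273.15 = 1423.15 K.
T_C = 89 °F → (89 − 32) × 5/9 = 31.67 °C = 304.82 K.
For a reversible engine, η = 1 − T_C/T_H = 1 − 304.82/1423.15 = 0.7858.
Q_H = W/η = 209/0.7858 = 266 kJ.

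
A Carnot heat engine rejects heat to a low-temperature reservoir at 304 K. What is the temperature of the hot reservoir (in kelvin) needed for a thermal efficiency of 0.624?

From η = 1 − T_C/T_H, solving for T_H gives T_H = T_C/(1 − η) = 304.00/(1 − 0.624) = 809 K.

T_H ≈ 809 K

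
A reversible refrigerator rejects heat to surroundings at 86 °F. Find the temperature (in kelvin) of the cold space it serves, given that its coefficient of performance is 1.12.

T_C ≈ 160.2 K

T_H = 86 °F → (86 − 32) × 5/9 = 30.00 °C = 303.15 K.
COP_R = T_C/(T_H − T_C) ⇒ T_C = T_H·COP_R/(1 + COP_R) = 303.15 × 1.12/(1 + 1.12) = 160.2 K.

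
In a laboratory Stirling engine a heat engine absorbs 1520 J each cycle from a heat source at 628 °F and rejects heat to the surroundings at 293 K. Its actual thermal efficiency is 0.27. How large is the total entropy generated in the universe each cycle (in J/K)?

T_H = 628 °F → (628 − 32) × 5/9 = 331.11 °C = 604.26 K.
W = η·Q_H = 0.27 × 1520 = 410.4 J, so Q_C = Q_H − W = 1110 J.
Reservoir entropy changes: ΔS_H = −Q_H/T_H = −1520/604.26 = -2.515 J/K and ΔS_C = +Q_C/T_C = 1110/293.00 = 3.787 J/K.
ΔS_univ = −Q_H/T_H + Q_C/T_C = 1.27 J/K (> 0, since η = 0.27 < η_Carnot = 0.515).

ΔS_univ ≈ 1.27 J/K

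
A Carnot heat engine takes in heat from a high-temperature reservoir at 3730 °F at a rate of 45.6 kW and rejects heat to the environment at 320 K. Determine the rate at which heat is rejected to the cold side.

T_H = 3730 °F → (3730 − 32) × 5/9 = 2054.44 °C = 2327.59 K.
Carnot efficiency: η = 1 − T_C/T_H = 1 − 320.00/2327.59 = 0.8625.
For a reversible cycle Q_C/Q_H = T_C/T_H, so Q_C = 45.6 × 320.00/2327.59 = 6.27 kW.

Q̇_C ≈ 6.27 kW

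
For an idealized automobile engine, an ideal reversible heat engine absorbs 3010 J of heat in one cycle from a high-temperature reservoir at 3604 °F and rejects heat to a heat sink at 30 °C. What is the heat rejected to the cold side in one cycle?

Q_C ≈ 404 J

T_H = 3604 °F → (3604 − 32) × 5/9 = 1984.44 °C = 2257.59 K.
T_C = 30 °C → 30 + 273.15 = 303.15 K.
η_rev = 1 − T_C/T_H = 1 − 303.15/2257.59 = 0.8657.
For a reversible cycle Q_C/Q_H = T_C/T_H, so Q_C = 3010 × 303.15/2257.59 = 404 J.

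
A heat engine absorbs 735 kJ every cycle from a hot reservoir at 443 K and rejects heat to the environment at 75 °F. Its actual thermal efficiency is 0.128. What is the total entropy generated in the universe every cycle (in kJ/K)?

ΔS_univ ≈ 0.499 kJ/K

T_C = 75 °F → (75 − 32) × 5/9 = 23.89 °C = 297.04 K.
W = η·Q_H = 0.128 × 735 = 94.08 kJ, so Q_C = Q_H − W = 640.9 kJ.
Entropy balance on the reservoirs: −Q_H/T_H = -1.659 kJ/K, +Q_C/T_C = 2.158 kJ/K.
ΔS_univ = −Q_H/T_H + Q_C/T_C = 0.499 kJ/K (> 0, since η = 0.128 < η_Carnot = 0.329).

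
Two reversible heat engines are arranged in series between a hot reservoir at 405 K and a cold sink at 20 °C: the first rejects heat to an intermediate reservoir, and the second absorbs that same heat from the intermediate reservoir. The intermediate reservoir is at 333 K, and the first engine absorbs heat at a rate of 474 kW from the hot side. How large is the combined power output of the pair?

T_C = 20 °C → 20 + 273.15 = 293.15 K.
Two reversible stages in series are equivalent to a single Carnot engine between T_H and T_C, so η_total = 1 − T_C/T_H = 1 − 293.15/405.00 = 0.2762.
W_total = η_total · Q_H = 0.2762 × 474 = 131 kW.

Ẇ_total ≈ 131 kW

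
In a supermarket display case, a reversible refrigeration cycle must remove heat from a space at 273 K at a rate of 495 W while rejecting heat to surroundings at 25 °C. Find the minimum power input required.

Ẇ_in ≈ 45.6 W

T_H = 25 °C → 25 + 273.15 = 298.15 K.
Carnot COP: COP_R = T_C/(T_H − T_C) = 273.00/25.15 = 10.8549.
W = Q_C/COP_R = 495/10.8549 = 45.6 W.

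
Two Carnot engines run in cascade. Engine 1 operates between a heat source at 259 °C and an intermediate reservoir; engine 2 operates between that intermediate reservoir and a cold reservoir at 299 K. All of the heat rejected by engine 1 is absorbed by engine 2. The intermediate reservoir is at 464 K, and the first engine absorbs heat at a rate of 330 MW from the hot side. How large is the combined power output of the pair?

Ẇ_total ≈ 145 MW

T_H = 259 °C → 259 + 273.15 = 532.15 K.
Two reversible stages in series are equivalent to a single Carnot engine between T_H and T_C, so η_total = 1 − T_C/T_H = 1 − 299.00/532.15 = 0.4381.
W_total = η_total · Q_H = 0.4381 × 330 = 145 MW.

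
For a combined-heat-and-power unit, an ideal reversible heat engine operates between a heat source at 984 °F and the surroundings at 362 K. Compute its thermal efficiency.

T_H = 984 °F → (984 − 32) × 5/9 = 528.89 °C = 802.04 K.
η_rev = 1 − T_C/T_H = 1 − 362.00/802.04 = 0.5487.

η ≈ 0.5487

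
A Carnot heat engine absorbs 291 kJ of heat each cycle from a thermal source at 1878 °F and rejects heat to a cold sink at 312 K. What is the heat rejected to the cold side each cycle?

Q_C ≈ 69.9 kJ

T_H = 1878 °F → (1878 − 32) × 5/9 = 1025.56 °C = 1298.71 K.
η_rev = 1 − T_C/T_H = 1 − 312.00/1298.71 = 0.7598.
For a reversible cycle Q_C/Q_H = T_C/T_H, so Q_C = 291 × 312.00/1298.71 = 69.9 kJ.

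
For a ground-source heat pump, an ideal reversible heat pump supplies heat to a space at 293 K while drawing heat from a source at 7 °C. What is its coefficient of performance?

T_C = 7 °C → 7 + 273.15 = 280.15 K.
For a reversible heat pump, COP_HP = T_H/(T_H − T_C) = 293.00/(293.00 − 280.15) = 22.8.

COP_HP ≈ 22.8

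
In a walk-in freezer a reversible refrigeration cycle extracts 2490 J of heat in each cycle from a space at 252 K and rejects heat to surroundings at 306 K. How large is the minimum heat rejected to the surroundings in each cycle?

Q_H ≈ 3020 J

For a reversible cycle Q_H/Q_C = T_H/T_C, so Q_H = Q_C·T_H/T_C = 2490 × 306.00/252.00 = 3020 J.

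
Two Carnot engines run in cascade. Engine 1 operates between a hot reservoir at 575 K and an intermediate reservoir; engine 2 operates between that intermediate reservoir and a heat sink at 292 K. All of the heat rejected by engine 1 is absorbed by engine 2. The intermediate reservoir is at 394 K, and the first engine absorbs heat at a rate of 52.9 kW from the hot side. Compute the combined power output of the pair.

Two reversible stages in series are equivalent to a single Carnot engine between T_H and T_C, so η_total = 1 − T_C/T_H = 1 − 292.00/575.00 = 0.4922.
W_total = η_total · Q_H = 0.4922 × 52.9 = 26.0 kW.

Ẇ_total ≈ 26.0 kW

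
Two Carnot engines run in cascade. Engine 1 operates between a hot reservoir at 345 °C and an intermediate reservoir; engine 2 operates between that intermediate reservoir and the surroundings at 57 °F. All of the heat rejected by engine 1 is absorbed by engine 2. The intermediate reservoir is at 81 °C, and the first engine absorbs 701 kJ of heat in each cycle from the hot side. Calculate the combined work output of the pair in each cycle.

T_H = 345 °C → 345 + 273.15 = 618.15 K.
T_C = 57 °F → (57 − 32) × 5/9 = 13.89 °C = 287.04 K.
Two reversible stages in series are equivalent to a single Carnot engine between T_H and T_C, so η_total = 1 − T_C/T_H = 1 − 287.04/618.15 = 0.5356.
W_total = η_total · Q_H = 0.5356 × 701 = 375 kJ.

W_total ≈ 375 kJ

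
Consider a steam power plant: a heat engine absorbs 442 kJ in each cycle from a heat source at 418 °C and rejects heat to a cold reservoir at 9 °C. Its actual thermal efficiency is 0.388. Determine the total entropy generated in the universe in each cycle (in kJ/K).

ΔS_univ ≈ 0.319 kJ/K

T_H = 418 °C → 418 + 273.15 = 691.15 K.
T_C = 9 °C → 9 + 273.15 = 282.15 K.
W = η·Q_H = 0.388 × 442 = 171.5 kJ, so Q_C = Q_H − W = 270.5 kJ.
Reservoir entropy changes: ΔS_H = −Q_H/T_H = −442/691.15 = -0.6395 kJ/K and ΔS_C = +Q_C/T_C = 270.5/282.15 = 0.9587 kJ/K.
ΔS_univ = −Q_H/T_H + Q_C/T_C = 0.319 kJ/K (> 0, since η = 0.388 < η_Carnot = 0.592).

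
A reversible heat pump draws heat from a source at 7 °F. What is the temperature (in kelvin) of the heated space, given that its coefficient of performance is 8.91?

T_C = 7 °F → (7 − 32) × 5/9 = -13.89 °C = 259.26 K.
COP_HP = T_H/(T_H − T_C) ⇒ T_H = T_C·COP_HP/(COP_HP − 1) = 259.26 × 8.91/(8.91 − 1) = 292.0 K.

T_H ≈ 292.0 K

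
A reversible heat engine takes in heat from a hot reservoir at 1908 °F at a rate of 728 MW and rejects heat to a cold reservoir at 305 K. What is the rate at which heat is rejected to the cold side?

T_H = 1908 °F → (1908 − 32) × 5/9 = 1042.22 °C = 1315.37 K.
Carnot efficiency: η = 1 − T_C/T_H = 1 − 305.00/1315.37 = 0.7681.
For a reversible cycle Q_C/Q_H = T_C/T_H, so Q_C = 728 × 305.00/1315.37 = 169 MW.

Q̇_C ≈ 169 MW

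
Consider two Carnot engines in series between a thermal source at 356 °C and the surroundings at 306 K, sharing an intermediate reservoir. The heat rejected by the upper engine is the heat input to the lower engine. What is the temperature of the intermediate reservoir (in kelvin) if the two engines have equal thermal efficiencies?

T_H = 356 °C → 356 + 273.15 = 629.15 K.
Equal efficiencies require 1 − T_m/T_H = 1 − T_C/T_m, i.e. T_m/T_H = T_C/T_m, so T_m = √(T_H·T_C) = √(629.15 × 306.00) = 439 K.

T_m ≈ 439 K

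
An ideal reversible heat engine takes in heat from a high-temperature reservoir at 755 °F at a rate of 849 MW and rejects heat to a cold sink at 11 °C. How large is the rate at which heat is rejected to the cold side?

T_H = 755 °F → (755 − 32) × 5/9 = 401.67 °C = 674.82 K.
T_C = 11 °C → 11 + 273.15 = 284.15 K.
η_rev = 1 − T_C/T_H = 1 − 284.15/674.82 = 0.5789.
For a reversible cycle Q_C/Q_H = T_C/T_H, so Q_C = 849 × 284.15/674.82 = 357 MW.

Q̇_C ≈ 357 MW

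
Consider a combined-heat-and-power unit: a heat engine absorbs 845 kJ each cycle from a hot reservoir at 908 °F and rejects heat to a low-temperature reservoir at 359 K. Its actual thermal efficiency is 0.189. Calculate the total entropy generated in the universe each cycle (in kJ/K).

ΔS_univ ≈ 0.797 kJ/K

T_H = 908 °F → (908 − 32) × 5/9 = 486.67 °C = 759.82 K.
W = η·Q_H = 0.189 × 845 = 159.7 kJ, so Q_C = Q_H − W = 685.3 kJ.
Entropy balance on the reservoirs: −Q_H/T_H = -1.112 kJ/K, +Q_C/T_C = 1.909 kJ/K.
ΔS_univ = −Q_H/T_H + Q_C/T_C = 0.797 kJ/K (> 0, since η = 0.189 < η_Carnot = 0.528).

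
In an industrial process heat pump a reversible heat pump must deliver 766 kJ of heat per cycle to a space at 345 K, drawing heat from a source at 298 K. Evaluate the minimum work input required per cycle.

W_in ≈ 104 kJ

The Carnot heat-pump COP is COP_HP = T_H/(T_H − T_C) = 345.00/47.00 = 7.3404.
W = Q_H/COP_HP = 766/7.3404 = 104 kJ.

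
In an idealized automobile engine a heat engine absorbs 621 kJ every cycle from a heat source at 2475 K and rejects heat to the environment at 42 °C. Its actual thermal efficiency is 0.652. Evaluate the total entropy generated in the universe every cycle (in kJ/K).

ΔS_univ ≈ 0.435 kJ/K

T_C = 42 °C → 42 + 273.15 = 315.15 K.
W = η·Q_H = 0.652 × 621 = 404.9 kJ, so Q_C = Q_H − W = 216.1 kJ.
Reservoir entropy changes: ΔS_H = −Q_H/T_H = −621/2475.00 = -0.2509 kJ/K and ΔS_C = +Q_C/T_C = 216.1/315.15 = 0.6857 kJ/K.
ΔS_univ = −Q_H/T_H + Q_C/T_C = 0.435 kJ/K (> 0, since η = 0.652 < η_Carnot = 0.873).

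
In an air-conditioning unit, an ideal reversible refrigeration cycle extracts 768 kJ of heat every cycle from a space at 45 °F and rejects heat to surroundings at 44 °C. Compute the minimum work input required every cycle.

T_H = 44 °C → 44 + 273.15 = 317.15 K.
T_C = 45 °F → (45 − 32) × 5/9 = 7.22 °C = 280.37 K.
For a reversible refrigerator, COP_R = T_C/(T_H − T_C) = 280.37/36.78 = 7.6234.
W = Q_C/COP_R = 768/7.6234 = 101 kJ.

W_in ≈ 101 kJ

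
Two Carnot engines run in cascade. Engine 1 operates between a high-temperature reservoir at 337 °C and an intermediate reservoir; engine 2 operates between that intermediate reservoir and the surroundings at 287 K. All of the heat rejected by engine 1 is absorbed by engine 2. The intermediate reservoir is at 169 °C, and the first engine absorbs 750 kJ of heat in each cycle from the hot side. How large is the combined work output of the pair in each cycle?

T_H = 337 °C → 337 + 273.15 = 610.15 K.
Two reversible stages in series are equivalent to a single Carnot engine between T_H and T_C, so η_total = 1 − T_C/T_H = 1 − 287.00/610.15 = 0.5296.
W_total = η_total · Q_H = 0.5296 × 750 = 397.2 kJ.

W_total ≈ 397.2 kJ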